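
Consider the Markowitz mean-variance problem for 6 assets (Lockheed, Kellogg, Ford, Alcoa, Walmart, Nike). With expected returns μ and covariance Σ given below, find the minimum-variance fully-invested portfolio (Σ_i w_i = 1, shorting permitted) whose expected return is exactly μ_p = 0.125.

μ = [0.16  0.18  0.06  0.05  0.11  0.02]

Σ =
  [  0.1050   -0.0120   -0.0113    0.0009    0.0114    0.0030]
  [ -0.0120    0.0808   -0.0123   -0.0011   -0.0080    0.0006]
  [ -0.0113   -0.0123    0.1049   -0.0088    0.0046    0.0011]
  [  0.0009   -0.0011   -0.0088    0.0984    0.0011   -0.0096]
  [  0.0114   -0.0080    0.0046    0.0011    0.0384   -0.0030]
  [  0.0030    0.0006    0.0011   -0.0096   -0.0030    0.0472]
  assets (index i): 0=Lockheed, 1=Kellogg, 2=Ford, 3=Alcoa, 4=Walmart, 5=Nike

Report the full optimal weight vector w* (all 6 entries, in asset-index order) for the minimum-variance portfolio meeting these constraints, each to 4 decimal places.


0.1687  0.3016  0.1046  0.0662  0.2995  0.0594

u=Σ⁻¹μ = [1.6296  2.9144  1.0100  0.6397  2.8935  0.5736]
v=Σ⁻¹𝟙 = [9.1772  18.3119  12.3498  13.4792  27.1848  24.5519]
a=μᵀu=1.207668  b=𝟙ᵀu=9.660809  c=𝟙ᵀv=105.054889  D=ac−b²=33.540171
λ₁=(c·0.125−b)/D = (105.054889·0.125−9.660809)/33.540171 = 0.103489
λ₂=(a−b·0.125)/D = (1.207668−9.660809·0.125)/33.540171 = 0.000002
w* = 0.103489·u + 0.000002·v:
  w_0 = 0.103489·1.6296 + 0.000002·9.1772 = 0.1687  (Lockheed)
  w_1 = 0.103489·2.9144 + 0.000002·18.3119 = 0.3016  (Kellogg)
  w_2 = 0.103489·1.0100 + 0.000002·12.3498 = 0.1046  (Ford)
  w_3 = 0.103489·0.6397 + 0.000002·13.4792 = 0.0662  (Alcoa)
  w_4 = 0.103489·2.8935 + 0.000002·27.1848 = 0.2995  (Walmart)
  w_5 = 0.103489·0.5736 + 0.000002·24.5519 = 0.0594  (Nike)
Σw_i=1.0000  μᵀw=0.1250
σ²=wᵀΣw=λ₁·μ_p+λ₂ = 0.103489·0.125 + 0.000002 = 0.012938 ≈ 0.0129


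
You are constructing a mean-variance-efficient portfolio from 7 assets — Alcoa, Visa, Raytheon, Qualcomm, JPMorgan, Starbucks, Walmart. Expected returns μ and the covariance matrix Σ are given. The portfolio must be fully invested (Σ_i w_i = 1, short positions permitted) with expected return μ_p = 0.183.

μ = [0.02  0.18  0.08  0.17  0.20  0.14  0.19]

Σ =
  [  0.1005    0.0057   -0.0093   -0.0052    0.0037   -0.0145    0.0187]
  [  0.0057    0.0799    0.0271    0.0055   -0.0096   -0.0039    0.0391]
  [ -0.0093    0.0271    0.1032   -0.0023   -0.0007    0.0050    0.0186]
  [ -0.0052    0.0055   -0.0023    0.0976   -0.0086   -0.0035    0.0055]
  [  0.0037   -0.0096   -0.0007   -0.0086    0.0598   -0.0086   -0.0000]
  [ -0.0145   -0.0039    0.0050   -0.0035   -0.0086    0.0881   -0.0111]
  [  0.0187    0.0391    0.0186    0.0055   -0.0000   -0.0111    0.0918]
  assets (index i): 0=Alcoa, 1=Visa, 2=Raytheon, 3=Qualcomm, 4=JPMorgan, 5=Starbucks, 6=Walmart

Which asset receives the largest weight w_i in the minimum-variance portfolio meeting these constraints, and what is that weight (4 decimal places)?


JPMorgan (0.3688)

u=Σ⁻¹μ = [0.1169  2.1067  -0.0468  2.0181  4.3062  2.3716  1.3239]
v=Σ⁻¹𝟙 = [11.4957  9.8242  7.0308  12.7524  21.8695  16.4451  4.1670]
a=μᵀu=2.165685  b=𝟙ᵀu=12.196597  c=𝟙ᵀv=83.584732  D=ac−b²=32.261223
λ₁=(c·0.183−b)/D = (83.584732·0.183−12.196597)/32.261223 = 0.096072
λ₂=(a−b·0.183)/D = (2.165685−12.196597·0.183)/32.261223 = -0.002055
w* = 0.096072·u + -0.002055·v:
  w_0 = 0.096072·0.1169 + -0.002055·11.4957 = -0.0124  (Alcoa)
  w_1 = 0.096072·2.1067 + -0.002055·9.8242 = 0.1822  (Visa)
  w_2 = 0.096072·-0.0468 + -0.002055·7.0308 = -0.0189  (Raytheon)
  w_3 = 0.096072·2.0181 + -0.002055·12.7524 = 0.1677  (Qualcomm)
  w_4 = 0.096072·4.3062 + -0.002055·21.8695 = 0.3688  (JPMorgan)
  w_5 = 0.096072·2.3716 + -0.002055·16.4451 = 0.1941  (Starbucks)
  w_6 = 0.096072·1.3239 + -0.002055·4.1670 = 0.1186  (Walmart)
Σw_i=1.0000  μᵀw=0.1830
σ²=wᵀΣw=λ₁·μ_p+λ₂ = 0.096072·0.183 + -0.002055 = 0.015526 ≈ 0.0155


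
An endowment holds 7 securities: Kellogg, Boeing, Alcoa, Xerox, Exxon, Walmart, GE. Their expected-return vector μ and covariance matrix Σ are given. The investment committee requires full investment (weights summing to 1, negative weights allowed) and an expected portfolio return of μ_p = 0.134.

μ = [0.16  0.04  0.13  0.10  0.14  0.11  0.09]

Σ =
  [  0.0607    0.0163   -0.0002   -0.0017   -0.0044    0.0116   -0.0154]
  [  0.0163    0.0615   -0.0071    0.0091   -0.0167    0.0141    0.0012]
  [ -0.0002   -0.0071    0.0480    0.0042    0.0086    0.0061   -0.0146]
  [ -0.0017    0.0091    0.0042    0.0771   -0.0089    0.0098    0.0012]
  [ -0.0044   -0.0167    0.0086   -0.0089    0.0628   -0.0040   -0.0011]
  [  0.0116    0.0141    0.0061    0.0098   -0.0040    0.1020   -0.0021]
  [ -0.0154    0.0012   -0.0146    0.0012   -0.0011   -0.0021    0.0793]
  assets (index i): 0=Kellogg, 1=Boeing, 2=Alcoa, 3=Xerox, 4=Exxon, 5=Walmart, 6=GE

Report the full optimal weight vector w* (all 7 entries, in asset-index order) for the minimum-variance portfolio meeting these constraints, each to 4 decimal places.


u=Σ⁻¹μ = [3.2369  0.4293  2.8712  1.3442  2.4395  0.4934  2.3122]
v=Σ⁻¹𝟙 = [18.3302  16.7636  24.4472  11.6030  20.5820  4.0571  20.6347]
a=μᵀu=1.646658  b=𝟙ᵀu=13.126710  c=𝟙ᵀv=116.417903  D=ac−b²=19.389988
λ₁=(c·0.134−b)/D = (116.417903·0.134−13.126710)/19.389988 = 0.127555
λ₂=(a−b·0.134)/D = (1.646658−13.126710·0.134)/19.389988 = -0.005793
w* = 0.127555·u + -0.005793·v:
  w_0 = 0.127555·3.2369 + -0.005793·18.3302 = 0.3067  (Kellogg)
  w_1 = 0.127555·0.4293 + -0.005793·16.7636 = -0.0424  (Boeing)
  w_2 = 0.127555·2.8712 + -0.005793·24.4472 = 0.2246  (Alcoa)
  w_3 = 0.127555·1.3442 + -0.005793·11.6030 = 0.1042  (Xerox)
  w_4 = 0.127555·2.4395 + -0.005793·20.5820 = 0.1919  (Exxon)
  w_5 = 0.127555·0.4934 + -0.005793·4.0571 = 0.0394  (Walmart)
  w_6 = 0.127555·2.3122 + -0.005793·20.6347 = 0.1754  (GE)
Σw_i=1.0000  μᵀw=0.1340
σ²=wᵀΣw=λ₁·μ_p+λ₂ = 0.127555·0.134 + -0.005793 = 0.011300 ≈ 0.0113

0.3067  -0.0424  0.2246  0.1042  0.1919  0.0394  0.1754


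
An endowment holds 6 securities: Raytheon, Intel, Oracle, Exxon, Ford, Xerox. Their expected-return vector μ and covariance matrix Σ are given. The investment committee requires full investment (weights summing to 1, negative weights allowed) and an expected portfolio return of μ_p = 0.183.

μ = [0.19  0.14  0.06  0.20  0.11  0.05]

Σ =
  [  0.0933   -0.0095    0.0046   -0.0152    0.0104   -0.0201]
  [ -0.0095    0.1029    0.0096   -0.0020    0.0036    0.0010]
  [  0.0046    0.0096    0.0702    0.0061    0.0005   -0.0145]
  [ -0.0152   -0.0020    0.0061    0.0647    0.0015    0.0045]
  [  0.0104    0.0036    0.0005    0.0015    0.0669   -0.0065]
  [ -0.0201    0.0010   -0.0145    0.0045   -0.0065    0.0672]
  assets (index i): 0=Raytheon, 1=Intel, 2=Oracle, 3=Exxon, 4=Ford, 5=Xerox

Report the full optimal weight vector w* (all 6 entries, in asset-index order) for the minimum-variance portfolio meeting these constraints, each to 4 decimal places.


g=Σ⁻¹μ = [2.9857  1.6107  0.4373  3.6648  1.1610  1.5744]
h=Σ⁻¹𝟙 = [17.1307  9.5068  15.1204  16.4112  13.5596  23.3386]
a=μᵀg=1.758394  b=𝟙ᵀg=11.433748  c=𝟙ᵀh=95.067430  D=ac−b²=36.435454
λ₁=(c·0.183−b)/D = (95.067430·0.183−11.433748)/36.435454 = 0.163676
λ₂=(a−b·0.183)/D = (1.758394−11.433748·0.183)/36.435454 = -0.009166
w* = 0.163676·g + -0.009166·h:
  w_0 = 0.163676·2.9857 + -0.009166·17.1307 = 0.3317  (Raytheon)
  w_1 = 0.163676·1.6107 + -0.009166·9.5068 = 0.1765  (Intel)
  w_2 = 0.163676·0.4373 + -0.009166·15.1204 = -0.0670  (Oracle)
  w_3 = 0.163676·3.6648 + -0.009166·16.4112 = 0.4494  (Exxon)
  w_4 = 0.163676·1.1610 + -0.009166·13.5596 = 0.0657  (Ford)
  w_5 = 0.163676·1.5744 + -0.009166·23.3386 = 0.0438  (Xerox)
Σw_i=1.0000  μᵀw=0.1830
σ²=wᵀΣw=λ₁·μ_p+λ₂ = 0.163676·0.183 + -0.009166 = 0.020786 ≈ 0.0208

0.3317  0.1765  -0.0670  0.4494  0.0657  0.0438


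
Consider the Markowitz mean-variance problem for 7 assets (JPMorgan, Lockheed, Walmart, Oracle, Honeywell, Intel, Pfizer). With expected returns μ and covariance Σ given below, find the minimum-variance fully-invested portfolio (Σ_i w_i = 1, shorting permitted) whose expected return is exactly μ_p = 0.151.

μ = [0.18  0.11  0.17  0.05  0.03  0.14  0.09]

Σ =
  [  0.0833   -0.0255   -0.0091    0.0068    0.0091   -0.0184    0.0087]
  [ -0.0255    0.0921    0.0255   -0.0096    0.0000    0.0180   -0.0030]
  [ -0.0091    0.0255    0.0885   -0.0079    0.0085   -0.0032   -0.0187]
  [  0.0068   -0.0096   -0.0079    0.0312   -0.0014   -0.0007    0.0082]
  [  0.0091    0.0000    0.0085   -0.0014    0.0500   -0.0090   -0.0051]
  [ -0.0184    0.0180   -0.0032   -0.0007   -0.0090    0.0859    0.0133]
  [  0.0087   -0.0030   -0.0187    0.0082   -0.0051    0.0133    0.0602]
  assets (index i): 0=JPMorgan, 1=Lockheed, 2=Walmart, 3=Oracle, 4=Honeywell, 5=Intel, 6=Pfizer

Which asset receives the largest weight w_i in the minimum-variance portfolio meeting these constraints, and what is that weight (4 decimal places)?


p=Σ⁻¹μ = [2.9256  1.1910  2.3358  1.6543  0.1901  1.9385  1.2196]
q=Σ⁻¹𝟙 = [13.7272  12.3784  13.6262  33.8849  19.8246  12.7230  13.7301]
a=μᵀp=1.524272  b=𝟙ᵀp=11.454877  c=𝟙ᵀq=119.894287  D=ac−b²=51.537344
λ₁=(c·0.151−b)/D = (119.894287·0.151−11.454877)/51.537344 = 0.129016
λ₂=(a−b·0.151)/D = (1.524272−11.454877·0.151)/51.537344 = -0.003986
w* = 0.129016·p + -0.003986·q:
  w_0 = 0.129016·2.9256 + -0.003986·13.7272 = 0.3227  (JPMorgan)
  w_1 = 0.129016·1.1910 + -0.003986·12.3784 = 0.1043  (Lockheed)
  w_2 = 0.129016·2.3358 + -0.003986·13.6262 = 0.2470  (Walmart)
  w_3 = 0.129016·1.6543 + -0.003986·33.8849 = 0.0784  (Oracle)
  w_4 = 0.129016·0.1901 + -0.003986·19.8246 = -0.0545  (Honeywell)
  w_5 = 0.129016·1.9385 + -0.003986·12.7230 = 0.1994  (Intel)
  w_6 = 0.129016·1.2196 + -0.003986·13.7301 = 0.1026  (Pfizer)
Σw_i=1.0000  μᵀw=0.1510
σ²=wᵀΣw=λ₁·μ_p+λ₂ = 0.129016·0.151 + -0.003986 = 0.015496 ≈ 0.0155

JPMorgan (0.3227)


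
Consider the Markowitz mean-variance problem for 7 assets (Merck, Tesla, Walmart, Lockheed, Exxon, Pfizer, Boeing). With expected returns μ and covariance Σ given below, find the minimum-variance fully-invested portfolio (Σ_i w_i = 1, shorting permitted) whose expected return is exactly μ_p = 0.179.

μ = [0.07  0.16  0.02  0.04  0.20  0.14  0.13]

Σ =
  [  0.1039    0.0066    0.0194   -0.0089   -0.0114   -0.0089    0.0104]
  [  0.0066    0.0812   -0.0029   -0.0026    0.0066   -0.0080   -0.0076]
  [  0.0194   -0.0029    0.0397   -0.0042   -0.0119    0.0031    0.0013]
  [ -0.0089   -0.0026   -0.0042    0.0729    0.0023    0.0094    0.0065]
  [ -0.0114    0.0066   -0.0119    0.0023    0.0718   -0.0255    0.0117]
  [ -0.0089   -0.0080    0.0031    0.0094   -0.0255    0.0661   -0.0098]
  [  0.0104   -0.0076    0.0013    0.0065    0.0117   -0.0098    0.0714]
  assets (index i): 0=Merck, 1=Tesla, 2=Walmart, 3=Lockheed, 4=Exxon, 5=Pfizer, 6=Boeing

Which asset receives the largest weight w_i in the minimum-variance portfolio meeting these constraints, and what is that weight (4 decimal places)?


u=Σ⁻¹μ = [0.9876  2.1847  1.0246  -0.0471  4.1621  4.3480  1.8098]
v=Σ⁻¹𝟙 = [8.2145  14.7336  28.7070  11.5382  25.7848  26.7951  12.2568]
a=μᵀu=2.113714  b=𝟙ᵀu=14.469717  c=𝟙ᵀv=128.030010  D=ac−b²=61.246153
λ₁=(c·0.179−b)/D = (128.030010·0.179−14.469717)/61.246153 = 0.137930
λ₂=(a−b·0.179)/D = (2.113714−14.469717·0.179)/61.246153 = -0.007778
w* = 0.137930·u + -0.007778·v:
  w_0 = 0.137930·0.9876 + -0.007778·8.2145 = 0.0723  (Merck)
  w_1 = 0.137930·2.1847 + -0.007778·14.7336 = 0.1867  (Tesla)
  w_2 = 0.137930·1.0246 + -0.007778·28.7070 = -0.0820  (Walmart)
  w_3 = 0.137930·-0.0471 + -0.007778·11.5382 = -0.0962  (Lockheed)
  w_4 = 0.137930·4.1621 + -0.007778·25.7848 = 0.3735  (Exxon)
  w_5 = 0.137930·4.3480 + -0.007778·26.7951 = 0.3913  (Pfizer)
  w_6 = 0.137930·1.8098 + -0.007778·12.2568 = 0.1543  (Boeing)
Σw_i=1.0000  μᵀw=0.1790
σ²=wᵀΣw=λ₁·μ_p+λ₂ = 0.137930·0.179 + -0.007778 = 0.016912 ≈ 0.0169

Pfizer (0.3913)


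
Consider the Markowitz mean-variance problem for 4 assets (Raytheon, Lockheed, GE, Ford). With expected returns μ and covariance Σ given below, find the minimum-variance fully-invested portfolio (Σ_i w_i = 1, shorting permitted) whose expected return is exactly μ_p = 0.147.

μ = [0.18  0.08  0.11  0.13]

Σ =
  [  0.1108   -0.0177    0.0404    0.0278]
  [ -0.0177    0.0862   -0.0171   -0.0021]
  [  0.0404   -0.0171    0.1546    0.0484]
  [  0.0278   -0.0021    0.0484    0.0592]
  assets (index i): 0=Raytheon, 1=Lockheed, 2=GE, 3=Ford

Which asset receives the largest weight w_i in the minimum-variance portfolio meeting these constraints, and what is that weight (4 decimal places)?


u=Σ⁻¹μ = [1.4356  1.2574  -0.0201  1.5828]
v=Σ⁻¹𝟙 = [7.3806  13.8671  2.3066  12.0321]
a=μᵀu=0.562561  b=𝟙ᵀu=4.255777  c=𝟙ᵀv=35.586425  D=ac−b²=1.907916
λ₁=(c·0.147−b)/D = (35.586425·0.147−4.255777)/1.907916 = 0.511253
λ₂=(a−b·0.147)/D = (0.562561−4.255777·0.147)/1.907916 = -0.033040
w* = 0.511253·u + -0.033040·v:
  w_0 = 0.511253·1.4356 + -0.033040·7.3806 = 0.4901  (Raytheon)
  w_1 = 0.511253·1.2574 + -0.033040·13.8671 = 0.1847  (Lockheed)
  w_2 = 0.511253·-0.0201 + -0.033040·2.3066 = -0.0865  (GE)
  w_3 = 0.511253·1.5828 + -0.033040·12.0321 = 0.4117  (Ford)
Σw_i=1.0000  μᵀw=0.1470
σ²=wᵀΣw=λ₁·μ_p+λ₂ = 0.511253·0.147 + -0.033040 = 0.042114 ≈ 0.0421

Raytheon (0.4901)


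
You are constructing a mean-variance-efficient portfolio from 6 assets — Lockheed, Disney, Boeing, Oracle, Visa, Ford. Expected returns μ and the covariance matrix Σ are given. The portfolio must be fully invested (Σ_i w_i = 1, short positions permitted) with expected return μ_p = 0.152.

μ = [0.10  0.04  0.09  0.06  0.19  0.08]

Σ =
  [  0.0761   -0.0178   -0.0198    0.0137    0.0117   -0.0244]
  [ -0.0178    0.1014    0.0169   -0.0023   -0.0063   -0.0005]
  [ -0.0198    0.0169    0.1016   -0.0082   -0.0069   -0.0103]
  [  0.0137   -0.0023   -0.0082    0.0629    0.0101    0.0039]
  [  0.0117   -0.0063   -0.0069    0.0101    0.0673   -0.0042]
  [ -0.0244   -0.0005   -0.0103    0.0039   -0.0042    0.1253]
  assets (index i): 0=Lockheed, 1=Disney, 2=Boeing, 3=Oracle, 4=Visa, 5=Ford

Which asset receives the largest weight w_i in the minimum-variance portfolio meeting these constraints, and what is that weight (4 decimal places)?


x=Σ⁻¹μ = [1.7485  0.6434  1.4489  0.2686  2.7616  1.1848]
y=Σ⁻¹𝟙 = [20.0771  12.0410  14.8784  10.9628  13.2035  13.2630]
a=μᵀx=0.966598  b=𝟙ᵀx=8.055873  c=𝟙ᵀy=84.425693  D=ac−b²=16.708638
λ₁=(c·0.152−b)/D = (84.425693·0.152−8.055873)/16.708638 = 0.285890
λ₂=(a−b·0.152)/D = (0.966598−8.055873·0.152)/16.708638 = -0.015435
w* = 0.285890·x + -0.015435·y:
  w_0 = 0.285890·1.7485 + -0.015435·20.0771 = 0.1900  (Lockheed)
  w_1 = 0.285890·0.6434 + -0.015435·12.0410 = -0.0019  (Disney)
  w_2 = 0.285890·1.4489 + -0.015435·14.8784 = 0.1846  (Boeing)
  w_3 = 0.285890·0.2686 + -0.015435·10.9628 = -0.0924  (Oracle)
  w_4 = 0.285890·2.7616 + -0.015435·13.2035 = 0.5857  (Visa)
  w_5 = 0.285890·1.1848 + -0.015435·13.2630 = 0.1340  (Ford)
Σw_i=1.0000  μᵀw=0.1520
σ²=wᵀΣw=λ₁·μ_p+λ₂ = 0.285890·0.152 + -0.015435 = 0.028020 ≈ 0.0280

Visa (0.5857)


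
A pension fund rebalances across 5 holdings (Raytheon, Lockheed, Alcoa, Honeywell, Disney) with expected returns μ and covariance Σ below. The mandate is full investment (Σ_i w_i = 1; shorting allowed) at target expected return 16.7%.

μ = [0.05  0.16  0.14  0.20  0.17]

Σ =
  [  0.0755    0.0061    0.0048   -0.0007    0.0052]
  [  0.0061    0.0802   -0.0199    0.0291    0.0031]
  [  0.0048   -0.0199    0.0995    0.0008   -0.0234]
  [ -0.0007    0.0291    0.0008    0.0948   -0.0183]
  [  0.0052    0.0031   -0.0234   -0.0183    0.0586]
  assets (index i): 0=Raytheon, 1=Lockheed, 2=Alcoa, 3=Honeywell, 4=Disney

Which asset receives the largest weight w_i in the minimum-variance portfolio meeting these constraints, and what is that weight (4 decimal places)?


Disney (0.4025)

g=Σ⁻¹μ = [0.0526  1.5971  2.8134  2.5069  4.7182]
h=Σ⁻¹𝟙 = [9.5232  10.6791  17.8956  12.3348  26.6529]
a=μᵀg=1.955502  b=𝟙ᵀg=11.688138  c=𝟙ᵀh=77.085491  D=ac−b²=14.128251
λ₁=(c·0.167−b)/D = (77.085491·0.167−11.688138)/14.128251 = 0.083884
λ₂=(a−b·0.167)/D = (1.955502−11.688138·0.167)/14.128251 = 0.000254
w* = 0.083884·g + 0.000254·h:
  w_0 = 0.083884·0.0526 + 0.000254·9.5232 = 0.0068  (Raytheon)
  w_1 = 0.083884·1.5971 + 0.000254·10.6791 = 0.1367  (Lockheed)
  w_2 = 0.083884·2.8134 + 0.000254·17.8956 = 0.2405  (Alcoa)
  w_3 = 0.083884·2.5069 + 0.000254·12.3348 = 0.2134  (Honeywell)
  w_4 = 0.083884·4.7182 + 0.000254·26.6529 = 0.4025  (Disney)
Σw_i=1.0000  μᵀw=0.1670
σ²=wᵀΣw=λ₁·μ_p+λ₂ = 0.083884·0.167 + 0.000254 = 0.014262 ≈ 0.0143


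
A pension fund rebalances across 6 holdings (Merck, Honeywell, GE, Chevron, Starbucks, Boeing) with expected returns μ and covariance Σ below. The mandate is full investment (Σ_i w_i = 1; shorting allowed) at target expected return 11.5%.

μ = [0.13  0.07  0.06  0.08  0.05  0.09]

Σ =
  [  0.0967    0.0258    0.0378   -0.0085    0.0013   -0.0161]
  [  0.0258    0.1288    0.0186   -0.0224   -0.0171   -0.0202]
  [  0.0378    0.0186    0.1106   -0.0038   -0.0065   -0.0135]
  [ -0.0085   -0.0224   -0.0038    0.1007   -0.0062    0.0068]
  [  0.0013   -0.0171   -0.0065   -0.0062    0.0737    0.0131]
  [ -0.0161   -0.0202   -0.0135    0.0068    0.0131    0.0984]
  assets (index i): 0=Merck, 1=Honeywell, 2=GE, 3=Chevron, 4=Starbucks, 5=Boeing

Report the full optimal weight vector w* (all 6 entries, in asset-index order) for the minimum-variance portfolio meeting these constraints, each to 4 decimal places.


u=Σ⁻¹μ = [1.3596  0.7000  0.1769  1.0389  0.7176  1.1377]
v=Σ⁻¹𝟙 = [7.2860  11.5278  7.4373  13.5755  15.8338  11.6955]
a=μᵀu=0.457745  b=𝟙ᵀu=5.130696  c=𝟙ᵀv=67.356019  D=ac−b²=4.507858
λ₁=(c·0.115−b)/D = (67.356019·0.115−5.130696)/4.507858 = 0.580153
λ₂=(a−b·0.115)/D = (0.457745−5.130696·0.115)/4.507858 = -0.029345
w* = 0.580153·u + -0.029345·v:
  w_0 = 0.580153·1.3596 + -0.029345·7.2860 = 0.5749  (Merck)
  w_1 = 0.580153·0.7000 + -0.029345·11.5278 = 0.0678  (Honeywell)
  w_2 = 0.580153·0.1769 + -0.029345·7.4373 = -0.1156  (GE)
  w_3 = 0.580153·1.0389 + -0.029345·13.5755 = 0.2044  (Chevron)
  w_4 = 0.580153·0.7176 + -0.029345·15.8338 = -0.0483  (Starbucks)
  w_5 = 0.580153·1.1377 + -0.029345·11.6955 = 0.3168  (Boeing)
Σw_i=1.0000  μᵀw=0.1150
σ²=wᵀΣw=λ₁·μ_p+λ₂ = 0.580153·0.115 + -0.029345 = 0.037372 ≈ 0.0374

0.5749  0.0678  -0.1156  0.2044  -0.0483  0.3168


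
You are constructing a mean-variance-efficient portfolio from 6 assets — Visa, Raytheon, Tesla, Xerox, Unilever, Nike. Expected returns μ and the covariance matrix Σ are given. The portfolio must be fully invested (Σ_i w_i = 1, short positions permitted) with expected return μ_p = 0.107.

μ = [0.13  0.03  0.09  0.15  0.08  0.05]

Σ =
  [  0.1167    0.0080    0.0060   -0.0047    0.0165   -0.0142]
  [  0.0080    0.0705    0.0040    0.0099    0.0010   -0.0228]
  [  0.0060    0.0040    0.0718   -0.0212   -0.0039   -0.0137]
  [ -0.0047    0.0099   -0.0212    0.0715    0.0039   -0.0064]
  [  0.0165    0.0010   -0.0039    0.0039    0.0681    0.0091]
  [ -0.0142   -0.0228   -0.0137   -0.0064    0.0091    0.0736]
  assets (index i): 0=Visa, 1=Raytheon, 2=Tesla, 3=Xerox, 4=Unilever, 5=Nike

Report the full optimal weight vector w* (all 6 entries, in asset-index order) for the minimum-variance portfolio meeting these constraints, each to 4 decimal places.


0.1372  0.0182  0.2641  0.3375  0.0692  0.1738

x=Σ⁻¹μ = [1.2006  0.2520  2.3500  2.9479  0.6315  1.6048]
y=Σ⁻¹𝟙 = [8.8831  17.0595  23.8666  21.0984  8.9991  25.7501]
a=μᵀx=0.948081  b=𝟙ᵀx=8.986777  c=𝟙ᵀy=105.656861  D=ac−b²=19.409128
λ₁=(c·0.107−b)/D = (105.656861·0.107−8.986777)/19.409128 = 0.119454
λ₂=(a−b·0.107)/D = (0.948081−8.986777·0.107)/19.409128 = -0.000696
w* = 0.119454·x + -0.000696·y:
  w_0 = 0.119454·1.2006 + -0.000696·8.8831 = 0.1372  (Visa)
  w_1 = 0.119454·0.2520 + -0.000696·17.0595 = 0.0182  (Raytheon)
  w_2 = 0.119454·2.3500 + -0.000696·23.8666 = 0.2641  (Tesla)
  w_3 = 0.119454·2.9479 + -0.000696·21.0984 = 0.3375  (Xerox)
  w_4 = 0.119454·0.6315 + -0.000696·8.9991 = 0.0692  (Unilever)
  w_5 = 0.119454·1.6048 + -0.000696·25.7501 = 0.1738  (Nike)
Σw_i=1.0000  μᵀw=0.1070
σ²=wᵀΣw=λ₁·μ_p+λ₂ = 0.119454·0.107 + -0.000696 = 0.012086 ≈ 0.0121


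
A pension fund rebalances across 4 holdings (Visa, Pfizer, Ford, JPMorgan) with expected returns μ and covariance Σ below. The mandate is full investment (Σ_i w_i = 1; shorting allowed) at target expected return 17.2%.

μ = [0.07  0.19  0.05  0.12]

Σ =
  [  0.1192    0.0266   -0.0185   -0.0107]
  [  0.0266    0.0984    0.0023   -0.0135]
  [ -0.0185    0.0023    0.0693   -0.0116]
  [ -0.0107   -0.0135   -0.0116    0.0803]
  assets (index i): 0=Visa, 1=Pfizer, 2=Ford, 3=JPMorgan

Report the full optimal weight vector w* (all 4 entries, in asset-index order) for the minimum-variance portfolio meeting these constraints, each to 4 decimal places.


-0.0727  0.6653  -0.0256  0.4329

u=Σ⁻¹μ = [0.4895  2.0559  1.1302  2.0685]
v=Σ⁻¹𝟙 = [11.1160  9.2101  20.1712  18.3968]
a=μᵀu=0.729630  b=𝟙ᵀu=5.744224  c=𝟙ᵀv=58.894139  D=ac−b²=9.974852
λ₁=(c·0.172−b)/D = (58.894139·0.172−5.744224)/9.974852 = 0.439662
λ₂=(a−b·0.172)/D = (0.729630−5.744224·0.172)/9.974852 = -0.025903
w* = 0.439662·u + -0.025903·v:
  w_0 = 0.439662·0.4895 + -0.025903·11.1160 = -0.0727  (Visa)
  w_1 = 0.439662·2.0559 + -0.025903·9.2101 = 0.6653  (Pfizer)
  w_2 = 0.439662·1.1302 + -0.025903·20.1712 = -0.0256  (Ford)
  w_3 = 0.439662·2.0685 + -0.025903·18.3968 = 0.4329  (JPMorgan)
Σw_i=1.0000  μᵀw=0.1720
σ²=wᵀΣw=λ₁·μ_p+λ₂ = 0.439662·0.172 + -0.025903 = 0.049719 ≈ 0.0497


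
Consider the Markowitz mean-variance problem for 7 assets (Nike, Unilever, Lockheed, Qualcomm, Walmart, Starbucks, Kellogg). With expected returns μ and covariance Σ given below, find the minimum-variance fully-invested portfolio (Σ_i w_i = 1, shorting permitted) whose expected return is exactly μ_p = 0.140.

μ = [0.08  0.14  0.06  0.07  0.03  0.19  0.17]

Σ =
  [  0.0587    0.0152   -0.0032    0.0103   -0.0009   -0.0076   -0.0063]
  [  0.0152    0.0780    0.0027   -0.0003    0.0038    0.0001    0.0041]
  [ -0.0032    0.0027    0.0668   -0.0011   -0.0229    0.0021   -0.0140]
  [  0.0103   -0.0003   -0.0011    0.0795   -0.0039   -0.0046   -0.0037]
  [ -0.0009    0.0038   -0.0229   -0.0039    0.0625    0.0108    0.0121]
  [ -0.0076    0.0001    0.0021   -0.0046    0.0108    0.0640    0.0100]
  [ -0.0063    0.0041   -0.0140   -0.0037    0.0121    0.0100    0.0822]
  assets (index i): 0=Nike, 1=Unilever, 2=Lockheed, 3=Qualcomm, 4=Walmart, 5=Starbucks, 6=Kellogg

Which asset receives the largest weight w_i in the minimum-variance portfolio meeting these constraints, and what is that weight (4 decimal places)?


g=Σ⁻¹μ = [1.5001  1.3482  1.2900  0.9712  0.0697  2.8444  2.0230]
h=Σ⁻¹𝟙 = [17.7317  6.7690  25.5115  13.0343  21.2955  12.1153  13.5099]
a=μᵀg=1.340586  b=𝟙ᵀg=10.046737  c=𝟙ᵀh=109.967122  D=ac−b²=46.483461
λ₁=(c·0.140−b)/D = (109.967122·0.140−10.046737)/46.483461 = 0.115066
λ₂=(a−b·0.140)/D = (1.340586−10.046737·0.140)/46.483461 = -0.001419
w* = 0.115066·g + -0.001419·h:
  w_0 = 0.115066·1.5001 + -0.001419·17.7317 = 0.1475  (Nike)
  w_1 = 0.115066·1.3482 + -0.001419·6.7690 = 0.1455  (Unilever)
  w_2 = 0.115066·1.2900 + -0.001419·25.5115 = 0.1122  (Lockheed)
  w_3 = 0.115066·0.9712 + -0.001419·13.0343 = 0.0933  (Qualcomm)
  w_4 = 0.115066·0.0697 + -0.001419·21.2955 = -0.0222  (Walmart)
  w_5 = 0.115066·2.8444 + -0.001419·12.1153 = 0.3101  (Starbucks)
  w_6 = 0.115066·2.0230 + -0.001419·13.5099 = 0.2136  (Kellogg)
Σw_i=1.0000  μᵀw=0.1400
σ²=wᵀΣw=λ₁·μ_p+λ₂ = 0.115066·0.140 + -0.001419 = 0.014690 ≈ 0.0147

Starbucks (0.3101)


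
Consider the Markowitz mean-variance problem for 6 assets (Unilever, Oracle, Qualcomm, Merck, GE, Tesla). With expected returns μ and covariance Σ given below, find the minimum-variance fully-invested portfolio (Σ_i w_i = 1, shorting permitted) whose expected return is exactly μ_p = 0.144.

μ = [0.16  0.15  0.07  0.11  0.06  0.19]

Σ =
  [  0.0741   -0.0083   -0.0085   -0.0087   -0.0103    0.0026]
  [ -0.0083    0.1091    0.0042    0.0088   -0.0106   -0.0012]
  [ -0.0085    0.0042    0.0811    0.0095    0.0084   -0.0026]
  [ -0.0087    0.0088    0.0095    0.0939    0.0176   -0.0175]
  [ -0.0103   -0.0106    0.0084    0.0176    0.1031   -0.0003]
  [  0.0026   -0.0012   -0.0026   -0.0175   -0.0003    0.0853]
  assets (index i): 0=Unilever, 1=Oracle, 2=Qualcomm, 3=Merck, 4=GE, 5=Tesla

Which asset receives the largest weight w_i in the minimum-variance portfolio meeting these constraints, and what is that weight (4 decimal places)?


p=Σ⁻¹μ = [2.6149  1.5096  0.8913  1.5240  0.6729  2.5112]
q=Σ⁻¹𝟙 = [18.1641  10.3135  11.8534  10.9337  9.7827  13.9536]
a=μᵀp=1.392350  b=𝟙ᵀp=9.723880  c=𝟙ᵀq=75.001069  D=ac−b²=9.873867
λ₁=(c·0.144−b)/D = (75.001069·0.144−9.723880)/9.873867 = 0.109002
λ₂=(a−b·0.144)/D = (1.392350−9.723880·0.144)/9.873867 = -0.000799
w* = 0.109002·p + -0.000799·q:
  w_0 = 0.109002·2.6149 + -0.000799·18.1641 = 0.2705  (Unilever)
  w_1 = 0.109002·1.5096 + -0.000799·10.3135 = 0.1563  (Oracle)
  w_2 = 0.109002·0.8913 + -0.000799·11.8534 = 0.0877  (Qualcomm)
  w_3 = 0.109002·1.5240 + -0.000799·10.9337 = 0.1574  (Merck)
  w_4 = 0.109002·0.6729 + -0.000799·9.7827 = 0.0655  (GE)
  w_5 = 0.109002·2.5112 + -0.000799·13.9536 = 0.2626  (Tesla)
Σw_i=1.0000  μᵀw=0.1440
σ²=wᵀΣw=λ₁·μ_p+λ₂ = 0.109002·0.144 + -0.000799 = 0.014897 ≈ 0.0149

Unilever (0.2705)


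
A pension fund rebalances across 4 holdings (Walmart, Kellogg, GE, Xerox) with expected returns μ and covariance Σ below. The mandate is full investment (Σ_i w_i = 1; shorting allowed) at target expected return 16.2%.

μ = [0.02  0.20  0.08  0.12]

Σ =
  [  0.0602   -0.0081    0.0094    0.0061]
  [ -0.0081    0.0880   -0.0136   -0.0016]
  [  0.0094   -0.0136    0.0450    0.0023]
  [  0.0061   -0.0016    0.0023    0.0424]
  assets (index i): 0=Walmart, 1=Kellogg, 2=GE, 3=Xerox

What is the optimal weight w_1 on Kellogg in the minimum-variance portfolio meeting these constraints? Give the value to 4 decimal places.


0.4575

g=Σ⁻¹μ = [0.0310  2.7044  2.4458  2.7951]
h=Σ⁻¹𝟙 = [13.0483  16.5682  23.4274  21.0621]
a=μᵀg=1.072571  b=𝟙ᵀg=7.976244  c=𝟙ᵀh=74.105918  D=ac−b²=15.863382
λ₁=(c·0.162−b)/D = (74.105918·0.162−7.976244)/15.863382 = 0.253976
λ₂=(a−b·0.162)/D = (1.072571−7.976244·0.162)/15.863382 = -0.013842
w* = 0.253976·g + -0.013842·h:
  w_0 = 0.253976·0.0310 + -0.013842·13.0483 = -0.1727  (Walmart)
  w_1 = 0.253976·2.7044 + -0.013842·16.5682 = 0.4575  (Kellogg)
  w_2 = 0.253976·2.4458 + -0.013842·23.4274 = 0.2969  (GE)
  w_3 = 0.253976·2.7951 + -0.013842·21.0621 = 0.4183  (Xerox)
Σw_i=1.0000  μᵀw=0.1620
σ²=wᵀΣw=λ₁·μ_p+λ₂ = 0.253976·0.162 + -0.013842 = 0.027302 ≈ 0.0273


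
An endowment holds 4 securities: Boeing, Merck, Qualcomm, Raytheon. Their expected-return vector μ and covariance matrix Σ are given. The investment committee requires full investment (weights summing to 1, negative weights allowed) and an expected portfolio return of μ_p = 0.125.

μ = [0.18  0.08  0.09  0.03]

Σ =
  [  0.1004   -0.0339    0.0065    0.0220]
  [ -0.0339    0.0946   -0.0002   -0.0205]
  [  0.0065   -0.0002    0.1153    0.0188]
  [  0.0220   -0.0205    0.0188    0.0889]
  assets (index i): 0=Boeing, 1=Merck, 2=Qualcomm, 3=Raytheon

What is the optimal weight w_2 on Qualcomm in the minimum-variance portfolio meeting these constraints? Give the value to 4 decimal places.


u=Σ⁻¹μ = [2.3147  1.6796  0.6507  0.0144]
v=Σ⁻¹𝟙 = [13.1553  17.6265  6.2101  10.7444]
a=μᵀu=0.610002  b=𝟙ᵀu=4.659322  c=𝟙ᵀv=47.736324  D=ac−b²=7.409981
λ₁=(c·0.125−b)/D = (47.736324·0.125−4.659322)/7.409981 = 0.176481
λ₂=(a−b·0.125)/D = (0.610002−4.659322·0.125)/7.409981 = 0.003723
w* = 0.176481·u + 0.003723·v:
  w_0 = 0.176481·2.3147 + 0.003723·13.1553 = 0.4575  (Boeing)
  w_1 = 0.176481·1.6796 + 0.003723·17.6265 = 0.3620  (Merck)
  w_2 = 0.176481·0.6507 + 0.003723·6.2101 = 0.1379  (Qualcomm)
  w_3 = 0.176481·0.0144 + 0.003723·10.7444 = 0.0425  (Raytheon)
Σw_i=1.0000  μᵀw=0.1250
σ²=wᵀΣw=λ₁·μ_p+λ₂ = 0.176481·0.125 + 0.003723 = 0.025783 ≈ 0.0258

0.1379


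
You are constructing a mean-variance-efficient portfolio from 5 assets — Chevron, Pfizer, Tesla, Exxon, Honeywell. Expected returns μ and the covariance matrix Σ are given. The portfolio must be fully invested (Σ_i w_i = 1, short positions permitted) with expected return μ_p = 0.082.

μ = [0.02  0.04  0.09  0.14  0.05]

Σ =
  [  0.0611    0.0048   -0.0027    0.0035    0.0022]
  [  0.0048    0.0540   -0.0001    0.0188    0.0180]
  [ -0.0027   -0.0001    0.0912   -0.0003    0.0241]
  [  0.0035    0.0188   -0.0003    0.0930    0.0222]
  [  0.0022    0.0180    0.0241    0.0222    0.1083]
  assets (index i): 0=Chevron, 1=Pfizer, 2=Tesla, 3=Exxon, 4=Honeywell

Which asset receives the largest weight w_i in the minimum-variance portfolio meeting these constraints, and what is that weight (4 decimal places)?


x=Σ⁻¹μ = [0.2734  0.2429  1.0308  1.4771  -0.1164]
y=Σ⁻¹𝟙 = [15.2603  13.8891  10.6993  6.7234  2.8560]
a=μᵀx=0.308931  b=𝟙ᵀx=2.907792  c=𝟙ᵀy=49.428210  D=ac−b²=6.814658
λ₁=(c·0.082−b)/D = (49.428210·0.082−2.907792)/6.814658 = 0.168067
λ₂=(a−b·0.082)/D = (0.308931−2.907792·0.082)/6.814658 = 0.010344
w* = 0.168067·x + 0.010344·y:
  w_0 = 0.168067·0.2734 + 0.010344·15.2603 = 0.2038  (Chevron)
  w_1 = 0.168067·0.2429 + 0.010344·13.8891 = 0.1845  (Pfizer)
  w_2 = 0.168067·1.0308 + 0.010344·10.6993 = 0.2839  (Tesla)
  w_3 = 0.168067·1.4771 + 0.010344·6.7234 = 0.3178  (Exxon)
  w_4 = 0.168067·-0.1164 + 0.010344·2.8560 = 0.0100  (Honeywell)
Σw_i=1.0000  μᵀw=0.0820
σ²=wᵀΣw=λ₁·μ_p+λ₂ = 0.168067·0.082 + 0.010344 = 0.024126 ≈ 0.0241

Exxon (0.3178)


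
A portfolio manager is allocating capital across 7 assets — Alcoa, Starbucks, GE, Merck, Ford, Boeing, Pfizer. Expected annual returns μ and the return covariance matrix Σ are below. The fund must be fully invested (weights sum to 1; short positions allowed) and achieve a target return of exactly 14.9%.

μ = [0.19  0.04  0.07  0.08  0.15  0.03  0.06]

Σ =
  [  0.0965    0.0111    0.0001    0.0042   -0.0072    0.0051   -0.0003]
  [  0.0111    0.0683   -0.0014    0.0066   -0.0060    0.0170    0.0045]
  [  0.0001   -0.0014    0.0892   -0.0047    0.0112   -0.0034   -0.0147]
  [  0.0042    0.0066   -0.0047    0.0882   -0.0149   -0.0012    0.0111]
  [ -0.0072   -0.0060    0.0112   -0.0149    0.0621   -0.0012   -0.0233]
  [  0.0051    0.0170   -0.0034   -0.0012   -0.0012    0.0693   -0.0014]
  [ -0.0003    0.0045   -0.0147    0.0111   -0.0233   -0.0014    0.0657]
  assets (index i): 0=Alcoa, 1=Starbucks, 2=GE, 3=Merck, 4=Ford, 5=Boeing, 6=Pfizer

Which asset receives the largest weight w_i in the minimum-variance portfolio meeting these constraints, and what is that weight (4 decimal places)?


u=Σ⁻¹μ = [2.1510  0.2192  0.7634  1.1771  3.6583  0.3862  2.1856]
v=Σ⁻¹𝟙 = [10.2345  9.5633  13.1704  12.6267  28.8566  13.2194  25.9414]
a=μᵀu=1.256525  b=𝟙ᵀu=10.540711  c=𝟙ᵀv=113.612347  D=ac−b²=31.650125
λ₁=(c·0.149−b)/D = (113.612347·0.149−10.540711)/31.650125 = 0.201817
λ₂=(a−b·0.149)/D = (1.256525−10.540711·0.149)/31.650125 = -0.009922
w* = 0.201817·u + -0.009922·v:
  w_0 = 0.201817·2.1510 + -0.009922·10.2345 = 0.3326  (Alcoa)
  w_1 = 0.201817·0.2192 + -0.009922·9.5633 = -0.0506  (Starbucks)
  w_2 = 0.201817·0.7634 + -0.009922·13.1704 = 0.0234  (GE)
  w_3 = 0.201817·1.1771 + -0.009922·12.6267 = 0.1123  (Merck)
  w_4 = 0.201817·3.6583 + -0.009922·28.8566 = 0.4520  (Ford)
  w_5 = 0.201817·0.3862 + -0.009922·13.2194 = -0.0532  (Boeing)
  w_6 = 0.201817·2.1856 + -0.009922·25.9414 = 0.1837  (Pfizer)
Σw_i=1.0000  μᵀw=0.1490
σ²=wᵀΣw=λ₁·μ_p+λ₂ = 0.201817·0.149 + -0.009922 = 0.020148 ≈ 0.0201

Ford (0.4520)


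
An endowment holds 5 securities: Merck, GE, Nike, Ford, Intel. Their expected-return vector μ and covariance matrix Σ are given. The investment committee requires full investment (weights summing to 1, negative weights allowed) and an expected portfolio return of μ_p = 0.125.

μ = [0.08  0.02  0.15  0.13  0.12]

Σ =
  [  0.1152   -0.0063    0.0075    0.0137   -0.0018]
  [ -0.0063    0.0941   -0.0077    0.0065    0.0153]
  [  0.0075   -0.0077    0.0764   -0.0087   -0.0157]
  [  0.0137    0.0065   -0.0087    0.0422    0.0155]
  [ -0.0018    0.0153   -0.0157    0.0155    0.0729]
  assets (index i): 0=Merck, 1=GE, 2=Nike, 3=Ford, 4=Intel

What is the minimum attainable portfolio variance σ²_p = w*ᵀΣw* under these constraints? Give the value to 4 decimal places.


0.0164

u=Σ⁻¹μ = [0.1942  -0.0244  2.6064  2.9767  1.5844]
v=Σ⁻¹𝟙 = [5.8285  9.2407  18.0920  19.8513  11.5975]
a=μᵀu=0.983103  b=𝟙ᵀu=7.337255  c=𝟙ᵀv=64.609952  D=ac−b²=9.682946
λ₁=(c·0.125−b)/D = (64.609952·0.125−7.337255)/9.682946 = 0.076319
λ₂=(a−b·0.125)/D = (0.983103−7.337255·0.125)/9.682946 = 0.006811
w* = 0.076319·u + 0.006811·v:
  w_0 = 0.076319·0.1942 + 0.006811·5.8285 = 0.0545  (Merck)
  w_1 = 0.076319·-0.0244 + 0.006811·9.2407 = 0.0611  (GE)
  w_2 = 0.076319·2.6064 + 0.006811·18.0920 = 0.3221  (Nike)
  w_3 = 0.076319·2.9767 + 0.006811·19.8513 = 0.3624  (Ford)
  w_4 = 0.076319·1.5844 + 0.006811·11.5975 = 0.1999  (Intel)
Σw_i=1.0000  μᵀw=0.1250
σ²=wᵀΣw=λ₁·μ_p+λ₂ = 0.076319·0.125 + 0.006811 = 0.016350 ≈ 0.0164


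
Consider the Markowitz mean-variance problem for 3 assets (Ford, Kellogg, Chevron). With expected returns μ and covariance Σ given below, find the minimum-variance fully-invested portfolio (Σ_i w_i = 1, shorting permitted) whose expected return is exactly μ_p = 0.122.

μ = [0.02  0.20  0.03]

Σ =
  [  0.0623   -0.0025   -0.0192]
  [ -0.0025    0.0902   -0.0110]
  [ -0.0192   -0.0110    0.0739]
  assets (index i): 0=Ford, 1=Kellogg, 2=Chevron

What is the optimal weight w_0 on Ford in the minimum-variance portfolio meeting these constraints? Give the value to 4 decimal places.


0.1986

x=Σ⁻¹μ = [0.7048  2.3513  0.9391]
y=Σ⁻¹𝟙 = [23.3264  14.3834  21.7332]
a=μᵀx=0.512537  b=𝟙ᵀx=3.995202  c=𝟙ᵀy=59.443025  D=ac−b²=14.505138
λ₁=(c·0.122−b)/D = (59.443025·0.122−3.995202)/14.505138 = 0.224531
λ₂=(a−b·0.122)/D = (0.512537−3.995202·0.122)/14.505138 = 0.001732
w* = 0.224531·x + 0.001732·y:
  w_0 = 0.224531·0.7048 + 0.001732·23.3264 = 0.1986  (Ford)
  w_1 = 0.224531·2.3513 + 0.001732·14.3834 = 0.5529  (Kellogg)
  w_2 = 0.224531·0.9391 + 0.001732·21.7332 = 0.2485  (Chevron)
Σw_i=1.0000  μᵀw=0.1220
σ²=wᵀΣw=λ₁·μ_p+λ₂ = 0.224531·0.122 + 0.001732 = 0.029125 ≈ 0.0291


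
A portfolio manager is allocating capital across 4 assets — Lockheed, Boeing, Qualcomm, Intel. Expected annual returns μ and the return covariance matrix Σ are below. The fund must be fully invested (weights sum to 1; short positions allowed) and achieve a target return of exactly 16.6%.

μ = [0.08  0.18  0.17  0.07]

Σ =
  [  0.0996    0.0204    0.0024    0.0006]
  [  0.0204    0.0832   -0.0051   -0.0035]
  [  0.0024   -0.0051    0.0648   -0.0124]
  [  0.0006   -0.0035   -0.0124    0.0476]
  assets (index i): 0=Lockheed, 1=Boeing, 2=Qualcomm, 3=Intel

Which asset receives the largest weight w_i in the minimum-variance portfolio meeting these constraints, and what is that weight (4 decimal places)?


Qualcomm (0.4981)

u=Σ⁻¹μ = [0.2138  2.4176  3.2844  2.5013]
v=Σ⁻¹𝟙 = [6.7283  12.8391  21.4471  27.4547]
a=μᵀu=1.185717  b=𝟙ᵀu=8.417133  c=𝟙ᵀv=68.469157  D=ac−b²=10.336879
λ₁=(c·0.166−b)/D = (68.469157·0.166−8.417133)/10.336879 = 0.285265
λ₂=(a−b·0.166)/D = (1.185717−8.417133·0.166)/10.336879 = -0.020463
w* = 0.285265·u + -0.020463·v:
  w_0 = 0.285265·0.2138 + -0.020463·6.7283 = -0.0767  (Lockheed)
  w_1 = 0.285265·2.4176 + -0.020463·12.8391 = 0.4269  (Boeing)
  w_2 = 0.285265·3.2844 + -0.020463·21.4471 = 0.4981  (Qualcomm)
  w_3 = 0.285265·2.5013 + -0.020463·27.4547 = 0.1517  (Intel)
Σw_i=1.0000  μᵀw=0.1660
σ²=wᵀΣw=λ₁·μ_p+λ₂ = 0.285265·0.166 + -0.020463 = 0.026891 ≈ 0.0269


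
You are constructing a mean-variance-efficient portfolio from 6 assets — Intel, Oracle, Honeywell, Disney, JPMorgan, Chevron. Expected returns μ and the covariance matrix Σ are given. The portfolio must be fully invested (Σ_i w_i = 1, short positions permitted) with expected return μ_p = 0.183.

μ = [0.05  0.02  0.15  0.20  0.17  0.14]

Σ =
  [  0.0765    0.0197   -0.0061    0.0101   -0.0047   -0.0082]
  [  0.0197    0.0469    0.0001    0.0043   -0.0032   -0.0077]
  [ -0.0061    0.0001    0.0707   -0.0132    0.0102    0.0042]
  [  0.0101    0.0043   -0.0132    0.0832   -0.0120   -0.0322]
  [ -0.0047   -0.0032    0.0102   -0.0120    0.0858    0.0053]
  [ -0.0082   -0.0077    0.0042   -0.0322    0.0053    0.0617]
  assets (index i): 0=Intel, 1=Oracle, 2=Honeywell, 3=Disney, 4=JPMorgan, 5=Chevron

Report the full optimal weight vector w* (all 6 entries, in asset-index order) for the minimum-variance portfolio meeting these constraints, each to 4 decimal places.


0.0077  -0.1039  0.1905  0.4027  0.1718  0.3311

g=Σ⁻¹μ = [0.6925  0.5888  2.4907  4.7585  2.1287  4.5655]
h=Σ⁻¹𝟙 = [9.6770  20.8751  16.1591  26.4415  12.7826  31.7000]
a=μᵀg=2.372733  b=𝟙ᵀg=15.224548  c=𝟙ᵀh=117.635247  D=ac−b²=47.330220
λ₁=(c·0.183−b)/D = (117.635247·0.183−15.224548)/47.330220 = 0.133164
λ₂=(a−b·0.183)/D = (2.372733−15.224548·0.183)/47.330220 = -0.008734
w* = 0.133164·g + -0.008734·h:
  w_0 = 0.133164·0.6925 + -0.008734·9.6770 = 0.0077  (Intel)
  w_1 = 0.133164·0.5888 + -0.008734·20.8751 = -0.1039  (Oracle)
  w_2 = 0.133164·2.4907 + -0.008734·16.1591 = 0.1905  (Honeywell)
  w_3 = 0.133164·4.7585 + -0.008734·26.4415 = 0.4027  (Disney)
  w_4 = 0.133164·2.1287 + -0.008734·12.7826 = 0.1718  (JPMorgan)
  w_5 = 0.133164·4.5655 + -0.008734·31.7000 = 0.3311  (Chevron)
Σw_i=1.0000  μᵀw=0.1830
σ²=wᵀΣw=λ₁·μ_p+λ₂ = 0.133164·0.183 + -0.008734 = 0.015636 ≈ 0.0156


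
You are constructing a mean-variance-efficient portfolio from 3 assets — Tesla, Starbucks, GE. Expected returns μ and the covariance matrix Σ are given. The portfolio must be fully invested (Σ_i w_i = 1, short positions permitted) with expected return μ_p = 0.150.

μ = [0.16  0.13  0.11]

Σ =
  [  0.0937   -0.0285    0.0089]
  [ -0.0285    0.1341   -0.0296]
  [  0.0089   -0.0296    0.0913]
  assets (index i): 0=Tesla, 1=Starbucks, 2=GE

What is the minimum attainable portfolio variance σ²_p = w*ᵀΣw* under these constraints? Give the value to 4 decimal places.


g=Σ⁻¹μ = [2.0940  1.7614  1.5717]
h=Σ⁻¹𝟙 = [13.4184  13.3965  13.9881]
a=μᵀg=0.736920  b=𝟙ᵀg=5.427186  c=𝟙ᵀh=40.803036  D=ac−b²=0.614243
λ₁=(c·0.150−b)/D = (40.803036·0.150−5.427186)/0.614243 = 1.128658
λ₂=(a−b·0.150)/D = (0.736920−5.427186·0.150)/0.614243 = -0.125614
w* = 1.128658·g + -0.125614·h:
  w_0 = 1.128658·2.0940 + -0.125614·13.4184 = 0.6779  (Tesla)
  w_1 = 1.128658·1.7614 + -0.125614·13.3965 = 0.3052  (Starbucks)
  w_2 = 1.128658·1.5717 + -0.125614·13.9881 = 0.0169  (GE)
Σw_i=1.0000  μᵀw=0.1500
σ²=wᵀΣw=λ₁·μ_p+λ₂ = 1.128658·0.150 + -0.125614 = 0.043685 ≈ 0.0437

0.0437
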